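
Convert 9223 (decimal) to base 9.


Divide by 9 repeatedly:
9223 ÷ 9 = 1024 remainder 7
1024 ÷ 9 = 113 remainder 7
113 ÷ 9 = 12 remainder 5
12 ÷ 9 = 1 remainder 3
1 ÷ 9 = 0 remainder 1
Reading remainders bottom-up:
= 13577


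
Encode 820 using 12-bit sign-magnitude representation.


Sign bit: 0 (positive)
Magnitude: 820 = 01100110100
= 001100110100


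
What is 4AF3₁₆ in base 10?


Positional values:
Position 0: 3 × 16^0 = 3 × 1 = 3
Position 1: F × 16^1 = 15 × 16 = 240
Position 2: A × 16^2 = 10 × 256 = 2560
Position 3: 4 × 16^3 = 4 × 4096 = 16384
Sum = 3 + 240 + 2560 + 16384
= 19187


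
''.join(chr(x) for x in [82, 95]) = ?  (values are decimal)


Codes (decimal): 82 95
Per-code ASCII lookup:
  82  (range 65-90: uppercase, 82 - 65 = 17) → 'R'
  95  (special character) → '_'
= 'R_'


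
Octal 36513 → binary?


Each octal digit → 3 binary bits:
  3 = 011
  6 = 110
  5 = 101
  1 = 001
  3 = 011
Concatenate: 011 110 101 001 011
= 011110101001011


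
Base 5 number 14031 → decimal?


Positional values (base 5):
  1 × 5^0 = 1 × 1 = 1
  3 × 5^1 = 3 × 5 = 15
  0 × 5^2 = 0 × 25 = 0
  4 × 5^3 = 4 × 125 = 500
  1 × 5^4 = 1 × 625 = 625
Sum = 1 + 15 + 0 + 500 + 625
= 1141


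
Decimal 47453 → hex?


Divide by 16 repeatedly:
47453 ÷ 16 = 2965 remainder 13 (D)
2965 ÷ 16 = 185 remainder 5 (5)
185 ÷ 16 = 11 remainder 9 (9)
11 ÷ 16 = 0 remainder 11 (B)
Reading remainders bottom-up:
= 0xB95D


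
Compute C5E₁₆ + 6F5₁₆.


Align and add column by column (LSB to MSB, each column mod 16 with carry):
  0C5E
+ 06F5
  ----
  col 0: E(14) + 5(5) + 0 (carry in) = 19 → 3(3), carry out 1
  col 1: 5(5) + F(15) + 1 (carry in) = 21 → 5(5), carry out 1
  col 2: C(12) + 6(6) + 1 (carry in) = 19 → 3(3), carry out 1
  col 3: 0(0) + 0(0) + 1 (carry in) = 1 → 1(1), carry out 0
Reading digits MSB→LSB: 1353
Strip leading zeros: 1353
= 0x1353


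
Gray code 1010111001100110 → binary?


Gray code: 1010111001100110
MSB stays the same: 1
Each subsequent bit = prev_binary XOR current_gray:
  B[1] = 1 XOR 0 = 1
  B[2] = 1 XOR 1 = 0
  B[3] = 0 XOR 0 = 0
  B[4] = 0 XOR 1 = 1
  B[5] = 1 XOR 1 = 0
  B[6] = 0 XOR 1 = 1
  B[7] = 1 XOR 0 = 1
  B[8] = 1 XOR 0 = 1
  B[9] = 1 XOR 1 = 0
  B[10] = 0 XOR 1 = 1
  B[11] = 1 XOR 0 = 1
  B[12] = 1 XOR 0 = 1
  B[13] = 1 XOR 1 = 0
  B[14] = 0 XOR 1 = 1
  B[15] = 1 XOR 0 = 1
= 1100101110111011 (52155 decimal)


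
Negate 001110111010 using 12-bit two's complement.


Original: 001110111010
Step 1 - Invert all bits: 110001000101
Step 2 - Add 1: 110001000101 + 1
= 110001000110 (represents -954)


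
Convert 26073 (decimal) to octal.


Divide by 8 repeatedly:
26073 ÷ 8 = 3259 remainder 1
3259 ÷ 8 = 407 remainder 3
407 ÷ 8 = 50 remainder 7
50 ÷ 8 = 6 remainder 2
6 ÷ 8 = 0 remainder 6
Reading remainders bottom-up:
= 0o62731


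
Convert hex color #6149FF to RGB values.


Hex: #6149FF
R = 61₁₆ = 97
G = 49₁₆ = 73
B = FF₁₆ = 255
= RGB(97, 73, 255)


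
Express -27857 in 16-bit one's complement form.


Original: 0110110011010001
Invert all bits:
  bit 0: 0 → 1
  bit 1: 1 → 0
  bit 2: 1 → 0
  bit 3: 0 → 1
  bit 4: 1 → 0
  bit 5: 1 → 0
  bit 6: 0 → 1
  bit 7: 0 → 1
  bit 8: 1 → 0
  bit 9: 1 → 0
  bit 10: 0 → 1
  bit 11: 1 → 0
  bit 12: 0 → 1
  bit 13: 0 → 1
  bit 14: 0 → 1
  bit 15: 1 → 0
= 1001001100101110


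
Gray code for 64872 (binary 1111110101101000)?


Binary: 1111110101101000
Gray code: G = B XOR (B >> 1)
B >> 1 = 0111111010110100
1111110101101000 XOR 0111111010110100:
  1 XOR 0 = 1
  1 XOR 1 = 0
  1 XOR 1 = 0
  1 XOR 1 = 0
  1 XOR 1 = 0
  1 XOR 1 = 0
  0 XOR 1 = 1
  1 XOR 0 = 1
  0 XOR 1 = 1
  1 XOR 0 = 1
  1 XOR 1 = 0
  0 XOR 1 = 1
  1 XOR 0 = 1
  0 XOR 1 = 1
  0 XOR 0 = 0
  0 XOR 0 = 0
= 1000001111011100


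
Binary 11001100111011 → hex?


Group into 4-bit nibbles: 0011001100111011
  0011 = 3
  0011 = 3
  0011 = 3
  1011 = B
= 0x333B


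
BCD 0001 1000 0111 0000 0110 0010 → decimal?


Each 4-bit group → digit:
  0001 → 1
  1000 → 8
  0111 → 7
  0000 → 0
  0110 → 6
  0010 → 2
= 187062


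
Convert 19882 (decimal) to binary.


Divide by 2 repeatedly:
19882 ÷ 2 = 9941 remainder 0
9941 ÷ 2 = 4970 remainder 1
4970 ÷ 2 = 2485 remainder 0
2485 ÷ 2 = 1242 remainder 1
1242 ÷ 2 = 621 remainder 0
621 ÷ 2 = 310 remainder 1
310 ÷ 2 = 155 remainder 0
155 ÷ 2 = 77 remainder 1
77 ÷ 2 = 38 remainder 1
38 ÷ 2 = 19 remainder 0
19 ÷ 2 = 9 remainder 1
9 ÷ 2 = 4 remainder 1
4 ÷ 2 = 2 remainder 0
2 ÷ 2 = 1 remainder 0
1 ÷ 2 = 0 remainder 1
Reading remainders bottom-up:
= 100110110101010


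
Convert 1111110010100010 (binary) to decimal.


Positional values:
Bit 1: 1 × 2^1 = 2
Bit 5: 1 × 2^5 = 32
Bit 7: 1 × 2^7 = 128
Bit 10: 1 × 2^10 = 1024
Bit 11: 1 × 2^11 = 2048
Bit 12: 1 × 2^12 = 4096
Bit 13: 1 × 2^13 = 8192
Bit 14: 1 × 2^14 = 16384
Bit 15: 1 × 2^15 = 32768
Sum = 2 + 32 + 128 + 1024 + 2048 + 4096 + 8192 + 16384 + 32768
= 64674


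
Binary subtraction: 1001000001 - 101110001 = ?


Align and subtract column by column (LSB to MSB, borrowing when needed):
  1001000001
- 0101110001
  ----------
  col 0: (1 - 0 borrow-in) - 1 → 1 - 1 = 0, borrow out 0
  col 1: (0 - 0 borrow-in) - 0 → 0 - 0 = 0, borrow out 0
  col 2: (0 - 0 borrow-in) - 0 → 0 - 0 = 0, borrow out 0
  col 3: (0 - 0 borrow-in) - 0 → 0 - 0 = 0, borrow out 0
  col 4: (0 - 0 borrow-in) - 1 → borrow from next column: (0+2) - 1 = 1, borrow out 1
  col 5: (0 - 1 borrow-in) - 1 → borrow from next column: (-1+2) - 1 = 0, borrow out 1
  col 6: (1 - 1 borrow-in) - 1 → borrow from next column: (0+2) - 1 = 1, borrow out 1
  col 7: (0 - 1 borrow-in) - 0 → borrow from next column: (-1+2) - 0 = 1, borrow out 1
  col 8: (0 - 1 borrow-in) - 1 → borrow from next column: (-1+2) - 1 = 0, borrow out 1
  col 9: (1 - 1 borrow-in) - 0 → 0 - 0 = 0, borrow out 0
Reading bits MSB→LSB: 0011010000
Strip leading zeros: 11010000
= 11010000


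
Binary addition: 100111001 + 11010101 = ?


Align and add column by column (LSB to MSB, carry propagating):
  0100111001
+ 0011010101
  ----------
  col 0: 1 + 1 + 0 (carry in) = 2 → bit 0, carry out 1
  col 1: 0 + 0 + 1 (carry in) = 1 → bit 1, carry out 0
  col 2: 0 + 1 + 0 (carry in) = 1 → bit 1, carry out 0
  col 3: 1 + 0 + 0 (carry in) = 1 → bit 1, carry out 0
  col 4: 1 + 1 + 0 (carry in) = 2 → bit 0, carry out 1
  col 5: 1 + 0 + 1 (carry in) = 2 → bit 0, carry out 1
  col 6: 0 + 1 + 1 (carry in) = 2 → bit 0, carry out 1
  col 7: 0 + 1 + 1 (carry in) = 2 → bit 0, carry out 1
  col 8: 1 + 0 + 1 (carry in) = 2 → bit 0, carry out 1
  col 9: 0 + 0 + 1 (carry in) = 1 → bit 1, carry out 0
Reading bits MSB→LSB: 1000001110
Strip leading zeros: 1000001110
= 1000001110


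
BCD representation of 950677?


Each digit → 4-bit binary:
  9 → 1001
  5 → 0101
  0 → 0000
  6 → 0110
  7 → 0111
  7 → 0111
= 1001 0101 0000 0110 0111 0111


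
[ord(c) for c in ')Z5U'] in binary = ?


String: ')Z5U'  (4 characters)
Per-character ASCII lookup:
  ')': special character: ')' = 41 → 101001
  'Z': uppercase starts at 65: 'Z' = 65 + 25 = 90 → 1011010
  '5': digits start at 48: '5' = 48 + 5 = 53 → 110101
  'U': uppercase starts at 65: 'U' = 65 + 20 = 85 → 1010101
= 101001 1011010 110101 1010101


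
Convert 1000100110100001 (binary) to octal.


Group into 3-bit groups: 001000100110100001
  001 = 1
  000 = 0
  100 = 4
  110 = 6
  100 = 4
  001 = 1
= 0o104641


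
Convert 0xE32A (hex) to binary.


Each hex digit → 4 binary bits:
  E = 1110
  3 = 0011
  2 = 0010
  A = 1010
Concatenate: 1110 0011 0010 1010
= 1110001100101010


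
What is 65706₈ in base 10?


Positional values:
Position 0: 6 × 8^0 = 6
Position 1: 0 × 8^1 = 0
Position 2: 7 × 8^2 = 448
Position 3: 5 × 8^3 = 2560
Position 4: 6 × 8^4 = 24576
Sum = 6 + 0 + 448 + 2560 + 24576
= 27590


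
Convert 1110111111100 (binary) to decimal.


Positional values:
Bit 2: 1 × 2^2 = 4
Bit 3: 1 × 2^3 = 8
Bit 4: 1 × 2^4 = 16
Bit 5: 1 × 2^5 = 32
Bit 6: 1 × 2^6 = 64
Bit 7: 1 × 2^7 = 128
Bit 8: 1 × 2^8 = 256
Bit 10: 1 × 2^10 = 1024
Bit 11: 1 × 2^11 = 2048
Bit 12: 1 × 2^12 = 4096
Sum = 4 + 8 + 16 + 32 + 64 + 128 + 256 + 1024 + 2048 + 4096
= 7676


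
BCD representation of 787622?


Each digit → 4-bit binary:
  7 → 0111
  8 → 1000
  7 → 0111
  6 → 0110
  2 → 0010
  2 → 0010
= 0111 1000 0111 0110 0010 0010


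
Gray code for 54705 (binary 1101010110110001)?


Binary: 1101010110110001
Gray code: G = B XOR (B >> 1)
B >> 1 = 0110101011011000
1101010110110001 XOR 0110101011011000:
  1 XOR 0 = 1
  1 XOR 1 = 0
  0 XOR 1 = 1
  1 XOR 0 = 1
  0 XOR 1 = 1
  1 XOR 0 = 1
  0 XOR 1 = 1
  1 XOR 0 = 1
  1 XOR 1 = 0
  0 XOR 1 = 1
  1 XOR 0 = 1
  1 XOR 1 = 0
  0 XOR 1 = 1
  0 XOR 0 = 0
  0 XOR 0 = 0
  1 XOR 0 = 1
= 1011111101101001


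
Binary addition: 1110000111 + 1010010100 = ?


Align and add column by column (LSB to MSB, carry propagating):
  01110000111
+ 01010010100
  -----------
  col 0: 1 + 0 + 0 (carry in) = 1 → bit 1, carry out 0
  col 1: 1 + 0 + 0 (carry in) = 1 → bit 1, carry out 0
  col 2: 1 + 1 + 0 (carry in) = 2 → bit 0, carry out 1
  col 3: 0 + 0 + 1 (carry in) = 1 → bit 1, carry out 0
  col 4: 0 + 1 + 0 (carry in) = 1 → bit 1, carry out 0
  col 5: 0 + 0 + 0 (carry in) = 0 → bit 0, carry out 0
  col 6: 0 + 0 + 0 (carry in) = 0 → bit 0, carry out 0
  col 7: 1 + 1 + 0 (carry in) = 2 → bit 0, carry out 1
  col 8: 1 + 0 + 1 (carry in) = 2 → bit 0, carry out 1
  col 9: 1 + 1 + 1 (carry in) = 3 → bit 1, carry out 1
  col 10: 0 + 0 + 1 (carry in) = 1 → bit 1, carry out 0
Reading bits MSB→LSB: 11000011011
Strip leading zeros: 11000011011
= 11000011011


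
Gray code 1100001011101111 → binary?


Gray code: 1100001011101111
MSB stays the same: 1
Each subsequent bit = prev_binary XOR current_gray:
  B[1] = 1 XOR 1 = 0
  B[2] = 0 XOR 0 = 0
  B[3] = 0 XOR 0 = 0
  B[4] = 0 XOR 0 = 0
  B[5] = 0 XOR 0 = 0
  B[6] = 0 XOR 1 = 1
  B[7] = 1 XOR 0 = 1
  B[8] = 1 XOR 1 = 0
  B[9] = 0 XOR 1 = 1
  B[10] = 1 XOR 1 = 0
  B[11] = 0 XOR 0 = 0
  B[12] = 0 XOR 1 = 1
  B[13] = 1 XOR 1 = 0
  B[14] = 0 XOR 1 = 1
  B[15] = 1 XOR 1 = 0
= 1000001101001010 (33610 decimal)


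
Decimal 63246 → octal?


Divide by 8 repeatedly:
63246 ÷ 8 = 7905 remainder 6
7905 ÷ 8 = 988 remainder 1
988 ÷ 8 = 123 remainder 4
123 ÷ 8 = 15 remainder 3
15 ÷ 8 = 1 remainder 7
1 ÷ 8 = 0 remainder 1
Reading remainders bottom-up:
= 0o173416


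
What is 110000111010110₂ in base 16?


Group into 4-bit nibbles: 0110000111010110
  0110 = 6
  0001 = 1
  1101 = D
  0110 = 6
= 0x61D6


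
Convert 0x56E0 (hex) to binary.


Each hex digit → 4 binary bits:
  5 = 0101
  6 = 0110
  E = 1110
  0 = 0000
Concatenate: 0101 0110 1110 0000
= 0101011011100000


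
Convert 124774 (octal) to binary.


Each octal digit → 3 binary bits:
  1 = 001
  2 = 010
  4 = 100
  7 = 111
  7 = 111
  4 = 100
Concatenate: 001 010 100 111 111 100
= 001010100111111100


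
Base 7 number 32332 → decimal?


Positional values (base 7):
  2 × 7^0 = 2 × 1 = 2
  3 × 7^1 = 3 × 7 = 21
  3 × 7^2 = 3 × 49 = 147
  2 × 7^3 = 2 × 343 = 686
  3 × 7^4 = 3 × 2401 = 7203
Sum = 2 + 21 + 147 + 686 + 7203
= 8059


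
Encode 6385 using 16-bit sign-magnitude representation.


Sign bit: 0 (positive)
Magnitude: 6385 = 001100011110001
= 0001100011110001


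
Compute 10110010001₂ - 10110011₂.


Align and subtract column by column (LSB to MSB, borrowing when needed):
  10110010001
- 00010110011
  -----------
  col 0: (1 - 0 borrow-in) - 1 → 1 - 1 = 0, borrow out 0
  col 1: (0 - 0 borrow-in) - 1 → borrow from next column: (0+2) - 1 = 1, borrow out 1
  col 2: (0 - 1 borrow-in) - 0 → borrow from next column: (-1+2) - 0 = 1, borrow out 1
  col 3: (0 - 1 borrow-in) - 0 → borrow from next column: (-1+2) - 0 = 1, borrow out 1
  col 4: (1 - 1 borrow-in) - 1 → borrow from next column: (0+2) - 1 = 1, borrow out 1
  col 5: (0 - 1 borrow-in) - 1 → borrow from next column: (-1+2) - 1 = 0, borrow out 1
  col 6: (0 - 1 borrow-in) - 0 → borrow from next column: (-1+2) - 0 = 1, borrow out 1
  col 7: (1 - 1 borrow-in) - 1 → borrow from next column: (0+2) - 1 = 1, borrow out 1
  col 8: (1 - 1 borrow-in) - 0 → 0 - 0 = 0, borrow out 0
  col 9: (0 - 0 borrow-in) - 0 → 0 - 0 = 0, borrow out 0
  col 10: (1 - 0 borrow-in) - 0 → 1 - 0 = 1, borrow out 0
Reading bits MSB→LSB: 10011011110
Strip leading zeros: 10011011110
= 10011011110


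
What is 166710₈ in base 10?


Positional values:
Position 0: 0 × 8^0 = 0
Position 1: 1 × 8^1 = 8
Position 2: 7 × 8^2 = 448
Position 3: 6 × 8^3 = 3072
Position 4: 6 × 8^4 = 24576
Position 5: 1 × 8^5 = 32768
Sum = 0 + 8 + 448 + 3072 + 24576 + 32768
= 60872


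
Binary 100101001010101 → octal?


Group into 3-bit groups: 100101001010101
  100 = 4
  101 = 5
  001 = 1
  010 = 2
  101 = 5
= 0o45125


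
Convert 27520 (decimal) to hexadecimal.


Divide by 16 repeatedly:
27520 ÷ 16 = 1720 remainder 0 (0)
1720 ÷ 16 = 107 remainder 8 (8)
107 ÷ 16 = 6 remainder 11 (B)
6 ÷ 16 = 0 remainder 6 (6)
Reading remainders bottom-up:
= 0x6B80


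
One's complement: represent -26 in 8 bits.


Original: 00011010
Invert all bits:
  bit 0: 0 → 1
  bit 1: 0 → 1
  bit 2: 0 → 1
  bit 3: 1 → 0
  bit 4: 1 → 0
  bit 5: 0 → 1
  bit 6: 1 → 0
  bit 7: 0 → 1
= 11100101


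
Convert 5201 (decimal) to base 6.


Divide by 6 repeatedly:
5201 ÷ 6 = 866 remainder 5
866 ÷ 6 = 144 remainder 2
144 ÷ 6 = 24 remainder 0
24 ÷ 6 = 4 remainder 0
4 ÷ 6 = 0 remainder 4
Reading remainders bottom-up:
= 40025


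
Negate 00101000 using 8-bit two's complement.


Original: 00101000
Step 1 - Invert all bits: 11010111
Step 2 - Add 1: 11010111 + 1
= 11011000 (represents -40)


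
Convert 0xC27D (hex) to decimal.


Positional values:
Position 0: D × 16^0 = 13 × 1 = 13
Position 1: 7 × 16^1 = 7 × 16 = 112
Position 2: 2 × 16^2 = 2 × 256 = 512
Position 3: C × 16^3 = 12 × 4096 = 49152
Sum = 13 + 112 + 512 + 49152
= 49789


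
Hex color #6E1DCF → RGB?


Hex: #6E1DCF
R = 6E₁₆ = 110
G = 1D₁₆ = 29
B = CF₁₆ = 207
= RGB(110, 29, 207)


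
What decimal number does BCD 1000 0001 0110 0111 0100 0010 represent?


Each 4-bit group → digit:
  1000 → 8
  0001 → 1
  0110 → 6
  0111 → 7
  0100 → 4
  0010 → 2
= 816742


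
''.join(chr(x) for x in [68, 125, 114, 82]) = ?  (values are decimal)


Codes (decimal): 68 125 114 82
Per-code ASCII lookup:
  68  (range 65-90: uppercase, 68 - 65 = 3) → 'D'
  125  (special character) → '}'
  114  (range 97-122: lowercase, 114 - 97 = 17) → 'r'
  82  (range 65-90: uppercase, 82 - 65 = 17) → 'R'
= 'D}rR'


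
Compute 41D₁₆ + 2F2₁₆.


Align and add column by column (LSB to MSB, each column mod 16 with carry):
  041D
+ 02F2
  ----
  col 0: D(13) + 2(2) + 0 (carry in) = 15 → F(15), carry out 0
  col 1: 1(1) + F(15) + 0 (carry in) = 16 → 0(0), carry out 1
  col 2: 4(4) + 2(2) + 1 (carry in) = 7 → 7(7), carry out 0
  col 3: 0(0) + 0(0) + 0 (carry in) = 0 → 0(0), carry out 0
Reading digits MSB→LSB: 070F
Strip leading zeros: 70F
= 0x70F


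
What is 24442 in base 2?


Divide by 2 repeatedly:
24442 ÷ 2 = 12221 remainder 0
12221 ÷ 2 = 6110 remainder 1
6110 ÷ 2 = 3055 remainder 0
3055 ÷ 2 = 1527 remainder 1
1527 ÷ 2 = 763 remainder 1
763 ÷ 2 = 381 remainder 1
381 ÷ 2 = 190 remainder 1
190 ÷ 2 = 95 remainder 0
95 ÷ 2 = 47 remainder 1
47 ÷ 2 = 23 remainder 1
23 ÷ 2 = 11 remainder 1
11 ÷ 2 = 5 remainder 1
5 ÷ 2 = 2 remainder 1
2 ÷ 2 = 1 remainder 0
1 ÷ 2 = 0 remainder 1
Reading remainders bottom-up:
= 101111101111010


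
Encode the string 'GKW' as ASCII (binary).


String: 'GKW'  (3 characters)
Per-character ASCII lookup:
  'G': uppercase starts at 65: 'G' = 65 + 6 = 71 → 1000111
  'K': uppercase starts at 65: 'K' = 65 + 10 = 75 → 1001011
  'W': uppercase starts at 65: 'W' = 65 + 22 = 87 → 1010111
= 1000111 1001011 1010111


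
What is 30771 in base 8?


Divide by 8 repeatedly:
30771 ÷ 8 = 3846 remainder 3
3846 ÷ 8 = 480 remainder 6
480 ÷ 8 = 60 remainder 0
60 ÷ 8 = 7 remainder 4
7 ÷ 8 = 0 remainder 7
Reading remainders bottom-up:
= 0o74063


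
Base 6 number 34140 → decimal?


Positional values (base 6):
  0 × 6^0 = 0 × 1 = 0
  4 × 6^1 = 4 × 6 = 24
  1 × 6^2 = 1 × 36 = 36
  4 × 6^3 = 4 × 216 = 864
  3 × 6^4 = 3 × 1296 = 3888
Sum = 0 + 24 + 36 + 864 + 3888
= 4812


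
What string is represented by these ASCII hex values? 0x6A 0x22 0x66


Codes (hex): 0x6A 0x22 0x66
Per-code ASCII lookup:
  0x6A = 106  (range 97-122: lowercase, 106 - 97 = 9) → 'j'
  0x22 = 34  (special character) → '"'
  0x66 = 102  (range 97-122: lowercase, 102 - 97 = 5) → 'f'
= 'j"f'


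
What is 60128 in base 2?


Divide by 2 repeatedly:
60128 ÷ 2 = 30064 remainder 0
30064 ÷ 2 = 15032 remainder 0
15032 ÷ 2 = 7516 remainder 0
7516 ÷ 2 = 3758 remainder 0
3758 ÷ 2 = 1879 remainder 0
1879 ÷ 2 = 939 remainder 1
939 ÷ 2 = 469 remainder 1
469 ÷ 2 = 234 remainder 1
234 ÷ 2 = 117 remainder 0
117 ÷ 2 = 58 remainder 1
58 ÷ 2 = 29 remainder 0
29 ÷ 2 = 14 remainder 1
14 ÷ 2 = 7 remainder 0
7 ÷ 2 = 3 remainder 1
3 ÷ 2 = 1 remainder 1
1 ÷ 2 = 0 remainder 1
Reading remainders bottom-up:
= 1110101011100000


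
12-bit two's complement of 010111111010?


Original: 010111111010
Step 1 - Invert all bits: 101000000101
Step 2 - Add 1: 101000000101 + 1
= 101000000110 (represents -1530)


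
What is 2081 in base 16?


Divide by 16 repeatedly:
2081 ÷ 16 = 130 remainder 1 (1)
130 ÷ 16 = 8 remainder 2 (2)
8 ÷ 16 = 0 remainder 8 (8)
Reading remainders bottom-up:
= 0x821


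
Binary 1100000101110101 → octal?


Group into 3-bit groups: 001100000101110101
  001 = 1
  100 = 4
  000 = 0
  101 = 5
  110 = 6
  101 = 5
= 0o140565


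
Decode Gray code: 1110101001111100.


Gray code: 1110101001111100
MSB stays the same: 1
Each subsequent bit = prev_binary XOR current_gray:
  B[1] = 1 XOR 1 = 0
  B[2] = 0 XOR 1 = 1
  B[3] = 1 XOR 0 = 1
  B[4] = 1 XOR 1 = 0
  B[5] = 0 XOR 0 = 0
  B[6] = 0 XOR 1 = 1
  B[7] = 1 XOR 0 = 1
  B[8] = 1 XOR 0 = 1
  B[9] = 1 XOR 1 = 0
  B[10] = 0 XOR 1 = 1
  B[11] = 1 XOR 1 = 0
  B[12] = 0 XOR 1 = 1
  B[13] = 1 XOR 1 = 0
  B[14] = 0 XOR 0 = 0
  B[15] = 0 XOR 0 = 0
= 1011001110101000 (45992 decimal)


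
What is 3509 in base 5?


Divide by 5 repeatedly:
3509 ÷ 5 = 701 remainder 4
701 ÷ 5 = 140 remainder 1
140 ÷ 5 = 28 remainder 0
28 ÷ 5 = 5 remainder 3
5 ÷ 5 = 1 remainder 0
1 ÷ 5 = 0 remainder 1
Reading remainders bottom-up:
= 103014


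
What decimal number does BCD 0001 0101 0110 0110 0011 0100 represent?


Each 4-bit group → digit:
  0001 → 1
  0101 → 5
  0110 → 6
  0110 → 6
  0011 → 3
  0100 → 4
= 156634


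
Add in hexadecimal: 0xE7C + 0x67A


Align and add column by column (LSB to MSB, each column mod 16 with carry):
  0E7C
+ 067A
  ----
  col 0: C(12) + A(10) + 0 (carry in) = 22 → 6(6), carry out 1
  col 1: 7(7) + 7(7) + 1 (carry in) = 15 → F(15), carry out 0
  col 2: E(14) + 6(6) + 0 (carry in) = 20 → 4(4), carry out 1
  col 3: 0(0) + 0(0) + 1 (carry in) = 1 → 1(1), carry out 0
Reading digits MSB→LSB: 14F6
Strip leading zeros: 14F6
= 0x14F6


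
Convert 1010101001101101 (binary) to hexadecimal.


Group into 4-bit nibbles: 1010101001101101
  1010 = A
  1010 = A
  0110 = 6
  1101 = D
= 0xAA6D


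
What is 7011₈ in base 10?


Positional values:
Position 0: 1 × 8^0 = 1
Position 1: 1 × 8^1 = 8
Position 2: 0 × 8^2 = 0
Position 3: 7 × 8^3 = 3584
Sum = 1 + 8 + 0 + 3584
= 3593


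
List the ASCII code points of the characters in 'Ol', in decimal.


String: 'Ol'  (2 characters)
Per-character ASCII lookup:
  'O': uppercase starts at 65: 'O' = 65 + 14 = 79
  'l': lowercase starts at 97: 'l' = 97 + 11 = 108
= 79 108


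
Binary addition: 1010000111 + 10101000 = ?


Align and add column by column (LSB to MSB, carry propagating):
  01010000111
+ 00010101000
  -----------
  col 0: 1 + 0 + 0 (carry in) = 1 → bit 1, carry out 0
  col 1: 1 + 0 + 0 (carry in) = 1 → bit 1, carry out 0
  col 2: 1 + 0 + 0 (carry in) = 1 → bit 1, carry out 0
  col 3: 0 + 1 + 0 (carry in) = 1 → bit 1, carry out 0
  col 4: 0 + 0 + 0 (carry in) = 0 → bit 0, carry out 0
  col 5: 0 + 1 + 0 (carry in) = 1 → bit 1, carry out 0
  col 6: 0 + 0 + 0 (carry in) = 0 → bit 0, carry out 0
  col 7: 1 + 1 + 0 (carry in) = 2 → bit 0, carry out 1
  col 8: 0 + 0 + 1 (carry in) = 1 → bit 1, carry out 0
  col 9: 1 + 0 + 0 (carry in) = 1 → bit 1, carry out 0
  col 10: 0 + 0 + 0 (carry in) = 0 → bit 0, carry out 0
Reading bits MSB→LSB: 01100101111
Strip leading zeros: 1100101111
= 1100101111


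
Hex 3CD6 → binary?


Each hex digit → 4 binary bits:
  3 = 0011
  C = 1100
  D = 1101
  6 = 0110
Concatenate: 0011 1100 1101 0110
= 0011110011010110


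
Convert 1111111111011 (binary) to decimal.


Positional values:
Bit 0: 1 × 2^0 = 1
Bit 1: 1 × 2^1 = 2
Bit 3: 1 × 2^3 = 8
Bit 4: 1 × 2^4 = 16
Bit 5: 1 × 2^5 = 32
Bit 6: 1 × 2^6 = 64
Bit 7: 1 × 2^7 = 128
Bit 8: 1 × 2^8 = 256
Bit 9: 1 × 2^9 = 512
Bit 10: 1 × 2^10 = 1024
Bit 11: 1 × 2^11 = 2048
Bit 12: 1 × 2^12 = 4096
Sum = 1 + 2 + 8 + 16 + 32 + 64 + 128 + 256 + 512 + 1024 + 2048 + 4096
= 8187


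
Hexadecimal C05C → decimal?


Positional values:
Position 0: C × 16^0 = 12 × 1 = 12
Position 1: 5 × 16^1 = 5 × 16 = 80
Position 2: 0 × 16^2 = 0 × 256 = 0
Position 3: C × 16^3 = 12 × 4096 = 49152
Sum = 12 + 80 + 0 + 49152
= 49244


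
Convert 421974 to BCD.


Each digit → 4-bit binary:
  4 → 0100
  2 → 0010
  1 → 0001
  9 → 1001
  7 → 0111
  4 → 0100
= 0100 0010 0001 1001 0111 0100


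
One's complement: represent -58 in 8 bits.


Original: 00111010
Invert all bits:
  bit 0: 0 → 1
  bit 1: 0 → 1
  bit 2: 1 → 0
  bit 3: 1 → 0
  bit 4: 1 → 0
  bit 5: 0 → 1
  bit 6: 1 → 0
  bit 7: 0 → 1
= 11000101


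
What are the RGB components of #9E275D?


Hex: #9E275D
R = 9E₁₆ = 158
G = 27₁₆ = 39
B = 5D₁₆ = 93
= RGB(158, 39, 93)


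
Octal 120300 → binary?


Each octal digit → 3 binary bits:
  1 = 001
  2 = 010
  0 = 000
  3 = 011
  0 = 000
  0 = 000
Concatenate: 001 010 000 011 000 000
= 001010000011000000


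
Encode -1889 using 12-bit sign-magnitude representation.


Sign bit: 1 (negative)
Magnitude: 1889 = 11101100001
= 111101100001


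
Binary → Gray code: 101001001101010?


Binary: 101001001101010
Gray code: G = B XOR (B >> 1)
B >> 1 = 010100100110101
101001001101010 XOR 010100100110101:
  1 XOR 0 = 1
  0 XOR 1 = 1
  1 XOR 0 = 1
  0 XOR 1 = 1
  0 XOR 0 = 0
  1 XOR 0 = 1
  0 XOR 1 = 1
  0 XOR 0 = 0
  1 XOR 0 = 1
  1 XOR 1 = 0
  0 XOR 1 = 1
  1 XOR 0 = 1
  0 XOR 1 = 1
  1 XOR 0 = 1
  0 XOR 1 = 1
= 111101101011111


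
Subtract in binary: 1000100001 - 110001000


Align and subtract column by column (LSB to MSB, borrowing when needed):
  1000100001
- 0110001000
  ----------
  col 0: (1 - 0 borrow-in) - 0 → 1 - 0 = 1, borrow out 0
  col 1: (0 - 0 borrow-in) - 0 → 0 - 0 = 0, borrow out 0
  col 2: (0 - 0 borrow-in) - 0 → 0 - 0 = 0, borrow out 0
  col 3: (0 - 0 borrow-in) - 1 → borrow from next column: (0+2) - 1 = 1, borrow out 1
  col 4: (0 - 1 borrow-in) - 0 → borrow from next column: (-1+2) - 0 = 1, borrow out 1
  col 5: (1 - 1 borrow-in) - 0 → 0 - 0 = 0, borrow out 0
  col 6: (0 - 0 borrow-in) - 0 → 0 - 0 = 0, borrow out 0
  col 7: (0 - 0 borrow-in) - 1 → borrow from next column: (0+2) - 1 = 1, borrow out 1
  col 8: (0 - 1 borrow-in) - 1 → borrow from next column: (-1+2) - 1 = 0, borrow out 1
  col 9: (1 - 1 borrow-in) - 0 → 0 - 0 = 0, borrow out 0
Reading bits MSB→LSB: 0010011001
Strip leading zeros: 10011001
= 10011001


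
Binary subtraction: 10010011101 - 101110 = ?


Align and subtract column by column (LSB to MSB, borrowing when needed):
  10010011101
- 00000101110
  -----------
  col 0: (1 - 0 borrow-in) - 0 → 1 - 0 = 1, borrow out 0
  col 1: (0 - 0 borrow-in) - 1 → borrow from next column: (0+2) - 1 = 1, borrow out 1
  col 2: (1 - 1 borrow-in) - 1 → borrow from next column: (0+2) - 1 = 1, borrow out 1
  col 3: (1 - 1 borrow-in) - 1 → borrow from next column: (0+2) - 1 = 1, borrow out 1
  col 4: (1 - 1 borrow-in) - 0 → 0 - 0 = 0, borrow out 0
  col 5: (0 - 0 borrow-in) - 1 → borrow from next column: (0+2) - 1 = 1, borrow out 1
  col 6: (0 - 1 borrow-in) - 0 → borrow from next column: (-1+2) - 0 = 1, borrow out 1
  col 7: (1 - 1 borrow-in) - 0 → 0 - 0 = 0, borrow out 0
  col 8: (0 - 0 borrow-in) - 0 → 0 - 0 = 0, borrow out 0
  col 9: (0 - 0 borrow-in) - 0 → 0 - 0 = 0, borrow out 0
  col 10: (1 - 0 borrow-in) - 0 → 1 - 0 = 1, borrow out 0
Reading bits MSB→LSB: 10001101111
Strip leading zeros: 10001101111
= 10001101111


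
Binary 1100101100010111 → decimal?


Positional values:
Bit 0: 1 × 2^0 = 1
Bit 1: 1 × 2^1 = 2
Bit 2: 1 × 2^2 = 4
Bit 4: 1 × 2^4 = 16
Bit 8: 1 × 2^8 = 256
Bit 9: 1 × 2^9 = 512
Bit 11: 1 × 2^11 = 2048
Bit 14: 1 × 2^14 = 16384
Bit 15: 1 × 2^15 = 32768
Sum = 1 + 2 + 4 + 16 + 256 + 512 + 2048 + 16384 + 32768
= 51991


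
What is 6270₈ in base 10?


Positional values:
Position 0: 0 × 8^0 = 0
Position 1: 7 × 8^1 = 56
Position 2: 2 × 8^2 = 128
Position 3: 6 × 8^3 = 3072
Sum = 0 + 56 + 128 + 3072
= 3256


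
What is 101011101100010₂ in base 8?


Group into 3-bit groups: 101011101100010
  101 = 5
  011 = 3
  101 = 5
  100 = 4
  010 = 2
= 0o53542


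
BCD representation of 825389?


Each digit → 4-bit binary:
  8 → 1000
  2 → 0010
  5 → 0101
  3 → 0011
  8 → 1000
  9 → 1001
= 1000 0010 0101 0011 1000 1001


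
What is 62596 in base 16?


Divide by 16 repeatedly:
62596 ÷ 16 = 3912 remainder 4 (4)
3912 ÷ 16 = 244 remainder 8 (8)
244 ÷ 16 = 15 remainder 4 (4)
15 ÷ 16 = 0 remainder 15 (F)
Reading remainders bottom-up:
= 0xF484


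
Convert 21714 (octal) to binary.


Each octal digit → 3 binary bits:
  2 = 010
  1 = 001
  7 = 111
  1 = 001
  4 = 100
Concatenate: 010 001 111 001 100
= 010001111001100


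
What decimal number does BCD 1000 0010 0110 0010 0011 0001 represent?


Each 4-bit group → digit:
  1000 → 8
  0010 → 2
  0110 → 6
  0010 → 2
  0011 → 3
  0001 → 1
= 826231


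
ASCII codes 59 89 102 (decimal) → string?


Codes (decimal): 59 89 102
Per-code ASCII lookup:
  59  (special character) → ';'
  89  (range 65-90: uppercase, 89 - 65 = 24) → 'Y'
  102  (range 97-122: lowercase, 102 - 97 = 5) → 'f'
= ';Yf'


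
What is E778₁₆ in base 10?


Positional values:
Position 0: 8 × 16^0 = 8 × 1 = 8
Position 1: 7 × 16^1 = 7 × 16 = 112
Position 2: 7 × 16^2 = 7 × 256 = 1792
Position 3: E × 16^3 = 14 × 4096 = 57344
Sum = 8 + 112 + 1792 + 57344
= 59256


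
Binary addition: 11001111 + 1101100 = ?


Align and add column by column (LSB to MSB, carry propagating):
  011001111
+ 001101100
  ---------
  col 0: 1 + 0 + 0 (carry in) = 1 → bit 1, carry out 0
  col 1: 1 + 0 + 0 (carry in) = 1 → bit 1, carry out 0
  col 2: 1 + 1 + 0 (carry in) = 2 → bit 0, carry out 1
  col 3: 1 + 1 + 1 (carry in) = 3 → bit 1, carry out 1
  col 4: 0 + 0 + 1 (carry in) = 1 → bit 1, carry out 0
  col 5: 0 + 1 + 0 (carry in) = 1 → bit 1, carry out 0
  col 6: 1 + 1 + 0 (carry in) = 2 → bit 0, carry out 1
  col 7: 1 + 0 + 1 (carry in) = 2 → bit 0, carry out 1
  col 8: 0 + 0 + 1 (carry in) = 1 → bit 1, carry out 0
Reading bits MSB→LSB: 100111011
Strip leading zeros: 100111011
= 100111011


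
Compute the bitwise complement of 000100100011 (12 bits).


Original: 000100100011
Invert all bits:
  bit 0: 0 → 1
  bit 1: 0 → 1
  bit 2: 0 → 1
  bit 3: 1 → 0
  bit 4: 0 → 1
  bit 5: 0 → 1
  bit 6: 1 → 0
  bit 7: 0 → 1
  bit 8: 0 → 1
  bit 9: 0 → 1
  bit 10: 1 → 0
  bit 11: 1 → 0
= 111011011100


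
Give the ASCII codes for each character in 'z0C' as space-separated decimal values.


String: 'z0C'  (3 characters)
Per-character ASCII lookup:
  'z': lowercase starts at 97: 'z' = 97 + 25 = 122
  '0': digits start at 48: '0' = 48 + 0 = 48
  'C': uppercase starts at 65: 'C' = 65 + 2 = 67
= 122 48 67


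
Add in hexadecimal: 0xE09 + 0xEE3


Align and add column by column (LSB to MSB, each column mod 16 with carry):
  0E09
+ 0EE3
  ----
  col 0: 9(9) + 3(3) + 0 (carry in) = 12 → C(12), carry out 0
  col 1: 0(0) + E(14) + 0 (carry in) = 14 → E(14), carry out 0
  col 2: E(14) + E(14) + 0 (carry in) = 28 → C(12), carry out 1
  col 3: 0(0) + 0(0) + 1 (carry in) = 1 → 1(1), carry out 0
Reading digits MSB→LSB: 1CEC
Strip leading zeros: 1CEC
= 0x1CEC


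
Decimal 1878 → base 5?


Divide by 5 repeatedly:
1878 ÷ 5 = 375 remainder 3
375 ÷ 5 = 75 remainder 0
75 ÷ 5 = 15 remainder 0
15 ÷ 5 = 3 remainder 0
3 ÷ 5 = 0 remainder 3
Reading remainders bottom-up:
= 30003


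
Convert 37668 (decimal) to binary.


Divide by 2 repeatedly:
37668 ÷ 2 = 18834 remainder 0
18834 ÷ 2 = 9417 remainder 0
9417 ÷ 2 = 4708 remainder 1
4708 ÷ 2 = 2354 remainder 0
2354 ÷ 2 = 1177 remainder 0
1177 ÷ 2 = 588 remainder 1
588 ÷ 2 = 294 remainder 0
294 ÷ 2 = 147 remainder 0
147 ÷ 2 = 73 remainder 1
73 ÷ 2 = 36 remainder 1
36 ÷ 2 = 18 remainder 0
18 ÷ 2 = 9 remainder 0
9 ÷ 2 = 4 remainder 1
4 ÷ 2 = 2 remainder 0
2 ÷ 2 = 1 remainder 0
1 ÷ 2 = 0 remainder 1
Reading remainders bottom-up:
= 1001001100100100


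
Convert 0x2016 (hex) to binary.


Each hex digit → 4 binary bits:
  2 = 0010
  0 = 0000
  1 = 0001
  6 = 0110
Concatenate: 0010 0000 0001 0110
= 0010000000010110


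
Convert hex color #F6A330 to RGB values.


Hex: #F6A330
R = F6₁₆ = 246
G = A3₁₆ = 163
B = 30₁₆ = 48
= RGB(246, 163, 48)


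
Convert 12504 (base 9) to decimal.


Positional values (base 9):
  4 × 9^0 = 4 × 1 = 4
  0 × 9^1 = 0 × 9 = 0
  5 × 9^2 = 5 × 81 = 405
  2 × 9^3 = 2 × 729 = 1458
  1 × 9^4 = 1 × 6561 = 6561
Sum = 4 + 0 + 405 + 1458 + 6561
= 8428


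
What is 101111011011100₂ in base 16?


Group into 4-bit nibbles: 0101111011011100
  0101 = 5
  1110 = E
  1101 = D
  1100 = C
= 0x5EDC


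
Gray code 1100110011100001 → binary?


Gray code: 1100110011100001
MSB stays the same: 1
Each subsequent bit = prev_binary XOR current_gray:
  B[1] = 1 XOR 1 = 0
  B[2] = 0 XOR 0 = 0
  B[3] = 0 XOR 0 = 0
  B[4] = 0 XOR 1 = 1
  B[5] = 1 XOR 1 = 0
  B[6] = 0 XOR 0 = 0
  B[7] = 0 XOR 0 = 0
  B[8] = 0 XOR 1 = 1
  B[9] = 1 XOR 1 = 0
  B[10] = 0 XOR 1 = 1
  B[11] = 1 XOR 0 = 1
  B[12] = 1 XOR 0 = 1
  B[13] = 1 XOR 0 = 1
  B[14] = 1 XOR 0 = 1
  B[15] = 1 XOR 1 = 0
= 1000100010111110 (35006 decimal)


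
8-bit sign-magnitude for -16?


Sign bit: 1 (negative)
Magnitude: 16 = 0010000
= 10010000


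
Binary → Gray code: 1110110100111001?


Binary: 1110110100111001
Gray code: G = B XOR (B >> 1)
B >> 1 = 0111011010011100
1110110100111001 XOR 0111011010011100:
  1 XOR 0 = 1
  1 XOR 1 = 0
  1 XOR 1 = 0
  0 XOR 1 = 1
  1 XOR 0 = 1
  1 XOR 1 = 0
  0 XOR 1 = 1
  1 XOR 0 = 1
  0 XOR 1 = 1
  0 XOR 0 = 0
  1 XOR 0 = 1
  1 XOR 1 = 0
  1 XOR 1 = 0
  0 XOR 1 = 1
  0 XOR 0 = 0
  1 XOR 0 = 1
= 1001101110100101


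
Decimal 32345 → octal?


Divide by 8 repeatedly:
32345 ÷ 8 = 4043 remainder 1
4043 ÷ 8 = 505 remainder 3
505 ÷ 8 = 63 remainder 1
63 ÷ 8 = 7 remainder 7
7 ÷ 8 = 0 remainder 7
Reading remainders bottom-up:
= 0o77131


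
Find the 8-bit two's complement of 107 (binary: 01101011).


Original: 01101011
Step 1 - Invert all bits: 10010100
Step 2 - Add 1: 10010100 + 1
= 10010101 (represents -107)


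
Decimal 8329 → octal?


Divide by 8 repeatedly:
8329 ÷ 8 = 1041 remainder 1
1041 ÷ 8 = 130 remainder 1
130 ÷ 8 = 16 remainder 2
16 ÷ 8 = 2 remainder 0
2 ÷ 8 = 0 remainder 2
Reading remainders bottom-up:
= 0o20211


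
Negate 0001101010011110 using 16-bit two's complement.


Original: 0001101010011110
Step 1 - Invert all bits: 1110010101100001
Step 2 - Add 1: 1110010101100001 + 1
= 1110010101100010 (represents -6814)


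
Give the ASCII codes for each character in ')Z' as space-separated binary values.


String: ')Z'  (2 characters)
Per-character ASCII lookup:
  ')': special character: ')' = 41 → 101001
  'Z': uppercase starts at 65: 'Z' = 65 + 25 = 90 → 1011010
= 101001 1011010


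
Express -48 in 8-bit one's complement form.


Original: 00110000
Invert all bits:
  bit 0: 0 → 1
  bit 1: 0 → 1
  bit 2: 1 → 0
  bit 3: 1 → 0
  bit 4: 0 → 1
  bit 5: 0 → 1
  bit 6: 0 → 1
  bit 7: 0 → 1
= 11001111


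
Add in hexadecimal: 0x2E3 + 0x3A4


Align and add column by column (LSB to MSB, each column mod 16 with carry):
  02E3
+ 03A4
  ----
  col 0: 3(3) + 4(4) + 0 (carry in) = 7 → 7(7), carry out 0
  col 1: E(14) + A(10) + 0 (carry in) = 24 → 8(8), carry out 1
  col 2: 2(2) + 3(3) + 1 (carry in) = 6 → 6(6), carry out 0
  col 3: 0(0) + 0(0) + 0 (carry in) = 0 → 0(0), carry out 0
Reading digits MSB→LSB: 0687
Strip leading zeros: 687
= 0x687


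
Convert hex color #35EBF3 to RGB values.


Hex: #35EBF3
R = 35₁₆ = 53
G = EB₁₆ = 235
B = F3₁₆ = 243
= RGB(53, 235, 243)


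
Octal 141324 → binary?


Each octal digit → 3 binary bits:
  1 = 001
  4 = 100
  1 = 001
  3 = 011
  2 = 010
  4 = 100
Concatenate: 001 100 001 011 010 100
= 001100001011010100


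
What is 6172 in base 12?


Divide by 12 repeatedly:
6172 ÷ 12 = 514 remainder 4
514 ÷ 12 = 42 remainder 10
42 ÷ 12 = 3 remainder 6
3 ÷ 12 = 0 remainder 3
Reading remainders bottom-up:
= 36A4


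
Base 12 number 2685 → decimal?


Positional values (base 12):
  5 × 12^0 = 5 × 1 = 5
  8 × 12^1 = 8 × 12 = 96
  6 × 12^2 = 6 × 144 = 864
  2 × 12^3 = 2 × 1728 = 3456
Sum = 5 + 96 + 864 + 3456
= 4421


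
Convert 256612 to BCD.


Each digit → 4-bit binary:
  2 → 0010
  5 → 0101
  6 → 0110
  6 → 0110
  1 → 0001
  2 → 0010
= 0010 0101 0110 0110 0001 0010


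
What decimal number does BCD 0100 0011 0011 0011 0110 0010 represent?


Each 4-bit group → digit:
  0100 → 4
  0011 → 3
  0011 → 3
  0011 → 3
  0110 → 6
  0010 → 2
= 433362


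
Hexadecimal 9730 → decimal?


Positional values:
Position 0: 0 × 16^0 = 0 × 1 = 0
Position 1: 3 × 16^1 = 3 × 16 = 48
Position 2: 7 × 16^2 = 7 × 256 = 1792
Position 3: 9 × 16^3 = 9 × 4096 = 36864
Sum = 0 + 48 + 1792 + 36864
= 38704


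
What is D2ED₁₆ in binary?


Each hex digit → 4 binary bits:
  D = 1101
  2 = 0010
  E = 1110
  D = 1101
Concatenate: 1101 0010 1110 1101
= 1101001011101101


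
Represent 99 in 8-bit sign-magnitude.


Sign bit: 0 (positive)
Magnitude: 99 = 1100011
= 01100011


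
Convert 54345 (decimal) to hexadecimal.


Divide by 16 repeatedly:
54345 ÷ 16 = 3396 remainder 9 (9)
3396 ÷ 16 = 212 remainder 4 (4)
212 ÷ 16 = 13 remainder 4 (4)
13 ÷ 16 = 0 remainder 13 (D)
Reading remainders bottom-up:
= 0xD449


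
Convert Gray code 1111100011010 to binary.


Gray code: 1111100011010
MSB stays the same: 1
Each subsequent bit = prev_binary XOR current_gray:
  B[1] = 1 XOR 1 = 0
  B[2] = 0 XOR 1 = 1
  B[3] = 1 XOR 1 = 0
  B[4] = 0 XOR 1 = 1
  B[5] = 1 XOR 0 = 1
  B[6] = 1 XOR 0 = 1
  B[7] = 1 XOR 0 = 1
  B[8] = 1 XOR 1 = 0
  B[9] = 0 XOR 1 = 1
  B[10] = 1 XOR 0 = 1
  B[11] = 1 XOR 1 = 0
  B[12] = 0 XOR 0 = 0
= 1010111101100 (5612 decimal)


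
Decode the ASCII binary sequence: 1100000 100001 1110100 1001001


Codes (binary): 1100000 100001 1110100 1001001
Per-code ASCII lookup:
  1100000 = 96  (special character) → '`'
  100001 = 33  (special character) → '!'
  1110100 = 116  (range 97-122: lowercase, 116 - 97 = 19) → 't'
  1001001 = 73  (range 65-90: uppercase, 73 - 65 = 8) → 'I'
= '`!tI'


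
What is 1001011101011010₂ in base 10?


Positional values:
Bit 1: 1 × 2^1 = 2
Bit 3: 1 × 2^3 = 8
Bit 4: 1 × 2^4 = 16
Bit 6: 1 × 2^6 = 64
Bit 8: 1 × 2^8 = 256
Bit 9: 1 × 2^9 = 512
Bit 10: 1 × 2^10 = 1024
Bit 12: 1 × 2^12 = 4096
Bit 15: 1 × 2^15 = 32768
Sum = 2 + 8 + 16 + 64 + 256 + 512 + 1024 + 4096 + 32768
= 38746


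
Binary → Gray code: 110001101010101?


Binary: 110001101010101
Gray code: G = B XOR (B >> 1)
B >> 1 = 011000110101010
110001101010101 XOR 011000110101010:
  1 XOR 0 = 1
  1 XOR 1 = 0
  0 XOR 1 = 1
  0 XOR 0 = 0
  0 XOR 0 = 0
  1 XOR 0 = 1
  1 XOR 1 = 0
  0 XOR 1 = 1
  1 XOR 0 = 1
  0 XOR 1 = 1
  1 XOR 0 = 1
  0 XOR 1 = 1
  1 XOR 0 = 1
  0 XOR 1 = 1
  1 XOR 0 = 1
= 101001011111111


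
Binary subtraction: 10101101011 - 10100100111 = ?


Align and subtract column by column (LSB to MSB, borrowing when needed):
  10101101011
- 10100100111
  -----------
  col 0: (1 - 0 borrow-in) - 1 → 1 - 1 = 0, borrow out 0
  col 1: (1 - 0 borrow-in) - 1 → 1 - 1 = 0, borrow out 0
  col 2: (0 - 0 borrow-in) - 1 → borrow from next column: (0+2) - 1 = 1, borrow out 1
  col 3: (1 - 1 borrow-in) - 0 → 0 - 0 = 0, borrow out 0
  col 4: (0 - 0 borrow-in) - 0 → 0 - 0 = 0, borrow out 0
  col 5: (1 - 0 borrow-in) - 1 → 1 - 1 = 0, borrow out 0
  col 6: (1 - 0 borrow-in) - 0 → 1 - 0 = 1, borrow out 0
  col 7: (0 - 0 borrow-in) - 0 → 0 - 0 = 0, borrow out 0
  col 8: (1 - 0 borrow-in) - 1 → 1 - 1 = 0, borrow out 0
  col 9: (0 - 0 borrow-in) - 0 → 0 - 0 = 0, borrow out 0
  col 10: (1 - 0 borrow-in) - 1 → 1 - 1 = 0, borrow out 0
Reading bits MSB→LSB: 00001000100
Strip leading zeros: 1000100
= 1000100


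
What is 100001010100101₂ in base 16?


Group into 4-bit nibbles: 0100001010100101
  0100 = 4
  0010 = 2
  1010 = A
  0101 = 5
= 0x42A5


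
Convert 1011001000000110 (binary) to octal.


Group into 3-bit groups: 001011001000000110
  001 = 1
  011 = 3
  001 = 1
  000 = 0
  000 = 0
  110 = 6
= 0o131006


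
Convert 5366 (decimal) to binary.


Divide by 2 repeatedly:
5366 ÷ 2 = 2683 remainder 0
2683 ÷ 2 = 1341 remainder 1
1341 ÷ 2 = 670 remainder 1
670 ÷ 2 = 335 remainder 0
335 ÷ 2 = 167 remainder 1
167 ÷ 2 = 83 remainder 1
83 ÷ 2 = 41 remainder 1
41 ÷ 2 = 20 remainder 1
20 ÷ 2 = 10 remainder 0
10 ÷ 2 = 5 remainder 0
5 ÷ 2 = 2 remainder 1
2 ÷ 2 = 1 remainder 0
1 ÷ 2 = 0 remainder 1
Reading remainders bottom-up:
= 1010011110110


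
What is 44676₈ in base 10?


Positional values:
Position 0: 6 × 8^0 = 6
Position 1: 7 × 8^1 = 56
Position 2: 6 × 8^2 = 384
Position 3: 4 × 8^3 = 2048
Position 4: 4 × 8^4 = 16384
Sum = 6 + 56 + 384 + 2048 + 16384
= 18878


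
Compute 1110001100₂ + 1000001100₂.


Align and add column by column (LSB to MSB, carry propagating):
  01110001100
+ 01000001100
  -----------
  col 0: 0 + 0 + 0 (carry in) = 0 → bit 0, carry out 0
  col 1: 0 + 0 + 0 (carry in) = 0 → bit 0, carry out 0
  col 2: 1 + 1 + 0 (carry in) = 2 → bit 0, carry out 1
  col 3: 1 + 1 + 1 (carry in) = 3 → bit 1, carry out 1
  col 4: 0 + 0 + 1 (carry in) = 1 → bit 1, carry out 0
  col 5: 0 + 0 + 0 (carry in) = 0 → bit 0, carry out 0
  col 6: 0 + 0 + 0 (carry in) = 0 → bit 0, carry out 0
  col 7: 1 + 0 + 0 (carry in) = 1 → bit 1, carry out 0
  col 8: 1 + 0 + 0 (carry in) = 1 → bit 1, carry out 0
  col 9: 1 + 1 + 0 (carry in) = 2 → bit 0, carry out 1
  col 10: 0 + 0 + 1 (carry in) = 1 → bit 1, carry out 0
Reading bits MSB→LSB: 10110011000
Strip leading zeros: 10110011000
= 10110011000


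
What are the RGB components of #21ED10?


Hex: #21ED10
R = 21₁₆ = 33
G = ED₁₆ = 237
B = 10₁₆ = 16
= RGB(33, 237, 16)


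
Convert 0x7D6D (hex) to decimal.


Positional values:
Position 0: D × 16^0 = 13 × 1 = 13
Position 1: 6 × 16^1 = 6 × 16 = 96
Position 2: D × 16^2 = 13 × 256 = 3328
Position 3: 7 × 16^3 = 7 × 4096 = 28672
Sum = 13 + 96 + 3328 + 28672
= 32109


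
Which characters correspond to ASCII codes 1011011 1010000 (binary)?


Codes (binary): 1011011 1010000
Per-code ASCII lookup:
  1011011 = 91  (special character) → '['
  1010000 = 80  (range 65-90: uppercase, 80 - 65 = 15) → 'P'
= '[P'
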